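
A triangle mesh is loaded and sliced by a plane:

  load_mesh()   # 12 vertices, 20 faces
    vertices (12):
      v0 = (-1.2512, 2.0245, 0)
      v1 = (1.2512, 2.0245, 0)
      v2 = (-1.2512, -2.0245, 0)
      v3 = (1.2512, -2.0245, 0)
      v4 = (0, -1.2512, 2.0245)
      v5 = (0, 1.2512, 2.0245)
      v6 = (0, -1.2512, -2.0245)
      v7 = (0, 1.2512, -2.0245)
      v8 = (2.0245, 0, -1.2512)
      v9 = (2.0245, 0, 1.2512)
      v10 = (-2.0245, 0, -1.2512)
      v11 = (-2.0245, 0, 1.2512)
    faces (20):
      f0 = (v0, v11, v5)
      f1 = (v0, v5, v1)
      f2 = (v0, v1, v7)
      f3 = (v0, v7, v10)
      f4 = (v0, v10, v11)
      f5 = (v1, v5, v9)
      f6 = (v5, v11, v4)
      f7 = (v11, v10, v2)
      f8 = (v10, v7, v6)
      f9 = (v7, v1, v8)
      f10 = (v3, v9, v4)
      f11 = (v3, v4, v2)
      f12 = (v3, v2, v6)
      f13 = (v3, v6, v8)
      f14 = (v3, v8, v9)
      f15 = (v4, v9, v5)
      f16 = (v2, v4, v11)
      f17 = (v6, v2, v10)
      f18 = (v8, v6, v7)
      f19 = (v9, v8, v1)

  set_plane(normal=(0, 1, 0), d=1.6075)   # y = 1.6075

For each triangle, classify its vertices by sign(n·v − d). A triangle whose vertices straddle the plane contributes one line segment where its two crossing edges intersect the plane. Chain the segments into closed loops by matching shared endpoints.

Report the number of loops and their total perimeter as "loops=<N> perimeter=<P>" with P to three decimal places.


Straddling triangles (8 of 20):
  (v0,v11,v5) [+--] → (-1.41048, 1.6075, 0.257718)–(-0.576494, 1.6075, 1.09171)  len=1.1794
  (v0,v5,v1) [+-+] → (-0.576494, 1.6075, 1.09171)–(0.576494, 1.6075, 1.09171)  len=1.1530
  (v0,v1,v7) [++-] → (0.576494, 1.6075, -1.09171)–(-0.576494, 1.6075, -1.09171)  len=1.1530
  (v0,v7,v10) [+--] → (-0.576494, 1.6075, -1.09171)–(-1.41048, 1.6075, -0.257718)  len=1.1794
  (v0,v10,v11) [+--] → (-1.41048, 1.6075, -0.257718)–(-1.41048, 1.6075, 0.257718)  len=0.5154
  (v1,v5,v9) [+--] → (0.576494, 1.6075, 1.09171)–(1.41048, 1.6075, 0.257718)  len=1.1794
  (v7,v1,v8) [-+-] → (0.576494, 1.6075, -1.09171)–(1.41048, 1.6075, -0.257718)  len=1.1794
  (v9,v8,v1) [--+] → (1.41048, 1.6075, -0.257718)–(1.41048, 1.6075, 0.257718)  len=0.5154

Chained into 1 loop(s):
  loop 1: 8 segments, perimeter = 8.0546
Total perimeter = 8.055

loops=1 perimeter=8.055


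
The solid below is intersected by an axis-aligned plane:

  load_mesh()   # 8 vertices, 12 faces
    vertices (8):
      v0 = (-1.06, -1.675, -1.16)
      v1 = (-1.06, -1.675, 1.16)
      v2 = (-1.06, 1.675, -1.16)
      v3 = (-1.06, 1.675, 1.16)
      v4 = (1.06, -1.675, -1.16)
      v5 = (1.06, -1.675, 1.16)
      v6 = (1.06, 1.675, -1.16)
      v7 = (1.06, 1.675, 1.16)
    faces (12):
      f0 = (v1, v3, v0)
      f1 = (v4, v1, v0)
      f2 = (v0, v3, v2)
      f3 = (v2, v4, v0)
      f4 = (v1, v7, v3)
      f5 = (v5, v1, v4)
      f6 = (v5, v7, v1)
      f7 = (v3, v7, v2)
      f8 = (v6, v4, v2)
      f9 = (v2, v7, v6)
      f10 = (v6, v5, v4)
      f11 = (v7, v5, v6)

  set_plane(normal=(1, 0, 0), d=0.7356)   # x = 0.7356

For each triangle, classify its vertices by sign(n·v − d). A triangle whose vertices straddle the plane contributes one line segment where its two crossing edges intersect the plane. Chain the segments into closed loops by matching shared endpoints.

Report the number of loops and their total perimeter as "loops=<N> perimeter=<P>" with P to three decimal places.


Straddling triangles (8 of 12):
  (v4,v1,v0) [+--] → (0.7356, -1.675, -0.804996)–(0.7356, -1.675, -1.16)  len=0.3550
  (v2,v4,v0) [-+-] → (0.7356, -1.16239, -1.16)–(0.7356, -1.675, -1.16)  len=0.5126
  (v1,v7,v3) [-+-] → (0.7356, 1.16239, 1.16)–(0.7356, 1.675, 1.16)  len=0.5126
  (v5,v1,v4) [+-+] → (0.7356, -1.675, 1.16)–(0.7356, -1.675, -0.804996)  len=1.9650
  (v5,v7,v1) [++-] → (0.7356, 1.16239, 1.16)–(0.7356, -1.675, 1.16)  len=2.8374
  (v3,v7,v2) [-+-] → (0.7356, 1.675, 1.16)–(0.7356, 1.675, 0.804996)  len=0.3550
  (v6,v4,v2) [++-] → (0.7356, -1.16239, -1.16)–(0.7356, 1.675, -1.16)  len=2.8374
  (v2,v7,v6) [-++] → (0.7356, 1.675, 0.804996)–(0.7356, 1.675, -1.16)  len=1.9650

Chained into 1 loop(s):
  loop 1: 8 segments, perimeter = 11.3400
Total perimeter = 11.340

loops=1 perimeter=11.340


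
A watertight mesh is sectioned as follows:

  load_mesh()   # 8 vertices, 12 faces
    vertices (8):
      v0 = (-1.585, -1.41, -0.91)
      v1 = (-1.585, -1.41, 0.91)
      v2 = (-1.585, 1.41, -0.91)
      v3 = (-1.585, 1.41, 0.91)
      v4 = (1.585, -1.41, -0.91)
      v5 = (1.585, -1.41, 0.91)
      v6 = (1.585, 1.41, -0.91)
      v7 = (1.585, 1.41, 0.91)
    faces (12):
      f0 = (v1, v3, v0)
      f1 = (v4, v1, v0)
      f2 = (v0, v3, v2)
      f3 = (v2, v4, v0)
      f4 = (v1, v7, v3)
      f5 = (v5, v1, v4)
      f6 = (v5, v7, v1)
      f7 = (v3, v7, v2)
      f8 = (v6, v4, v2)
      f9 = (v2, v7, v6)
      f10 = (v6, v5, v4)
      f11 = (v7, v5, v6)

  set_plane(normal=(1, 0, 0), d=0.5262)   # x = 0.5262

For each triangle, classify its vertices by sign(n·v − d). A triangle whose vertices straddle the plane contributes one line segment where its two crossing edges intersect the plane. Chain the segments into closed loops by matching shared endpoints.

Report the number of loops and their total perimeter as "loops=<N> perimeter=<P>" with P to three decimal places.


loops=1 perimeter=9.280

Straddling triangles (8 of 12):
  (v4,v1,v0) [+--] → (0.5262, -1.41, -0.302109)–(0.5262, -1.41, -0.91)  len=0.6079
  (v2,v4,v0) [-+-] → (0.5262, -0.468102, -0.91)–(0.5262, -1.41, -0.91)  len=0.9419
  (v1,v7,v3) [-+-] → (0.5262, 0.468102, 0.91)–(0.5262, 1.41, 0.91)  len=0.9419
  (v5,v1,v4) [+-+] → (0.5262, -1.41, 0.91)–(0.5262, -1.41, -0.302109)  len=1.2121
  (v5,v7,v1) [++-] → (0.5262, 0.468102, 0.91)–(0.5262, -1.41, 0.91)  len=1.8781
  (v3,v7,v2) [-+-] → (0.5262, 1.41, 0.91)–(0.5262, 1.41, 0.302109)  len=0.6079
  (v6,v4,v2) [++-] → (0.5262, -0.468102, -0.91)–(0.5262, 1.41, -0.91)  len=1.8781
  (v2,v7,v6) [-++] → (0.5262, 1.41, 0.302109)–(0.5262, 1.41, -0.91)  len=1.2121

Chained into 1 loop(s):
  loop 1: 8 segments, perimeter = 9.2800
Total perimeter = 9.280


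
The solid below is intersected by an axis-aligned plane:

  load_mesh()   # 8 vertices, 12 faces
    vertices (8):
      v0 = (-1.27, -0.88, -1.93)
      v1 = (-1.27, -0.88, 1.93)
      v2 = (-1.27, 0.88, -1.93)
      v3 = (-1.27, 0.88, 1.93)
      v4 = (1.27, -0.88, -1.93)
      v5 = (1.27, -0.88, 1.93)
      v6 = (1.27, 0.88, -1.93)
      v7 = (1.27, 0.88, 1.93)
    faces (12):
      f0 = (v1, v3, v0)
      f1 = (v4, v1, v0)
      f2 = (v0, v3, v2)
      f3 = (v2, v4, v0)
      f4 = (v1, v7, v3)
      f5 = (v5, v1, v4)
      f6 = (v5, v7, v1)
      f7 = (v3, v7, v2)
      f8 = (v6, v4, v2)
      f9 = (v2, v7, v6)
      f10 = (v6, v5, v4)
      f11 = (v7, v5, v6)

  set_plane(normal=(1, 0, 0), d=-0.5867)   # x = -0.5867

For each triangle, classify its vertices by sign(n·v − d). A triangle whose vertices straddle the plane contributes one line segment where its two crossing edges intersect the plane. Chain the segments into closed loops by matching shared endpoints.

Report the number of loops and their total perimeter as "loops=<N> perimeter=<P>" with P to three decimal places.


loops=1 perimeter=11.240

Straddling triangles (8 of 12):
  (v4,v1,v0) [+--] → (-0.5867, -0.88, 0.891599)–(-0.5867, -0.88, -1.93)  len=2.8216
  (v2,v4,v0) [-+-] → (-0.5867, 0.406532, -1.93)–(-0.5867, -0.88, -1.93)  len=1.2865
  (v1,v7,v3) [-+-] → (-0.5867, -0.406532, 1.93)–(-0.5867, 0.88, 1.93)  len=1.2865
  (v5,v1,v4) [+-+] → (-0.5867, -0.88, 1.93)–(-0.5867, -0.88, 0.891599)  len=1.0384
  (v5,v7,v1) [++-] → (-0.5867, -0.406532, 1.93)–(-0.5867, -0.88, 1.93)  len=0.4735
  (v3,v7,v2) [-+-] → (-0.5867, 0.88, 1.93)–(-0.5867, 0.88, -0.891599)  len=2.8216
  (v6,v4,v2) [++-] → (-0.5867, 0.406532, -1.93)–(-0.5867, 0.88, -1.93)  len=0.4735
  (v2,v7,v6) [-++] → (-0.5867, 0.88, -0.891599)–(-0.5867, 0.88, -1.93)  len=1.0384

Chained into 1 loop(s):
  loop 1: 8 segments, perimeter = 11.2400
Total perimeter = 11.240


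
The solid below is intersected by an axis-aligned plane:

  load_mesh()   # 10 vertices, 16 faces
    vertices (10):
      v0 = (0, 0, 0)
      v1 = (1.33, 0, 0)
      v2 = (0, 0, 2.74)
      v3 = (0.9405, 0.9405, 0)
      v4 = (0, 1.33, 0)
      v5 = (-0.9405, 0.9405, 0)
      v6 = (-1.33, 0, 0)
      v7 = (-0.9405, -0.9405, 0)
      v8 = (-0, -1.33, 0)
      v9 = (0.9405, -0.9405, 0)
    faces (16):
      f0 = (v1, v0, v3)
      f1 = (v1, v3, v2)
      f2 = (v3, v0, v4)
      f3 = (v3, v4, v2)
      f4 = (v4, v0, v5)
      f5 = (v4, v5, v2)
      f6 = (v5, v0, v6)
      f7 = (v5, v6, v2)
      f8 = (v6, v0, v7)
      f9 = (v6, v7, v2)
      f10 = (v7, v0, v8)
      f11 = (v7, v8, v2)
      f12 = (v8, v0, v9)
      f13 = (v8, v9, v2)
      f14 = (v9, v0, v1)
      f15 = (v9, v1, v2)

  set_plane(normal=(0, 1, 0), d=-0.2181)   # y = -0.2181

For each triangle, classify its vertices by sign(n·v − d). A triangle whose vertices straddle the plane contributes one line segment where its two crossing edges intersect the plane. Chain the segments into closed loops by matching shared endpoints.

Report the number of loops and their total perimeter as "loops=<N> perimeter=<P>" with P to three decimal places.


Straddling triangles (8 of 16):
  (v6,v0,v7) [++-] → (-0.2181, -0.2181, 0)–(-1.23968, -0.2181, 0)  len=1.0216
  (v6,v7,v2) [+-+] → (-1.23968, -0.2181, 0)–(-0.2181, -0.2181, 2.1046)  len=2.3394
  (v7,v0,v8) [-+-] → (-0.2181, -0.2181, 0)–(0, -0.2181, 0)  len=0.2181
  (v7,v8,v2) [--+] → (0, -0.2181, 2.29068)–(-0.2181, -0.2181, 2.1046)  len=0.2867
  (v8,v0,v9) [-+-] → (0, -0.2181, 0)–(0.2181, -0.2181, 0)  len=0.2181
  (v8,v9,v2) [--+] → (0.2181, -0.2181, 2.1046)–(0, -0.2181, 2.29068)  len=0.2867
  (v9,v0,v1) [-++] → (0.2181, -0.2181, 0)–(1.23968, -0.2181, 0)  len=1.0216
  (v9,v1,v2) [-++] → (1.23968, -0.2181, 0)–(0.2181, -0.2181, 2.1046)  len=2.3394

Chained into 1 loop(s):
  loop 1: 8 segments, perimeter = 7.7316
Total perimeter = 7.732

loops=1 perimeter=7.732


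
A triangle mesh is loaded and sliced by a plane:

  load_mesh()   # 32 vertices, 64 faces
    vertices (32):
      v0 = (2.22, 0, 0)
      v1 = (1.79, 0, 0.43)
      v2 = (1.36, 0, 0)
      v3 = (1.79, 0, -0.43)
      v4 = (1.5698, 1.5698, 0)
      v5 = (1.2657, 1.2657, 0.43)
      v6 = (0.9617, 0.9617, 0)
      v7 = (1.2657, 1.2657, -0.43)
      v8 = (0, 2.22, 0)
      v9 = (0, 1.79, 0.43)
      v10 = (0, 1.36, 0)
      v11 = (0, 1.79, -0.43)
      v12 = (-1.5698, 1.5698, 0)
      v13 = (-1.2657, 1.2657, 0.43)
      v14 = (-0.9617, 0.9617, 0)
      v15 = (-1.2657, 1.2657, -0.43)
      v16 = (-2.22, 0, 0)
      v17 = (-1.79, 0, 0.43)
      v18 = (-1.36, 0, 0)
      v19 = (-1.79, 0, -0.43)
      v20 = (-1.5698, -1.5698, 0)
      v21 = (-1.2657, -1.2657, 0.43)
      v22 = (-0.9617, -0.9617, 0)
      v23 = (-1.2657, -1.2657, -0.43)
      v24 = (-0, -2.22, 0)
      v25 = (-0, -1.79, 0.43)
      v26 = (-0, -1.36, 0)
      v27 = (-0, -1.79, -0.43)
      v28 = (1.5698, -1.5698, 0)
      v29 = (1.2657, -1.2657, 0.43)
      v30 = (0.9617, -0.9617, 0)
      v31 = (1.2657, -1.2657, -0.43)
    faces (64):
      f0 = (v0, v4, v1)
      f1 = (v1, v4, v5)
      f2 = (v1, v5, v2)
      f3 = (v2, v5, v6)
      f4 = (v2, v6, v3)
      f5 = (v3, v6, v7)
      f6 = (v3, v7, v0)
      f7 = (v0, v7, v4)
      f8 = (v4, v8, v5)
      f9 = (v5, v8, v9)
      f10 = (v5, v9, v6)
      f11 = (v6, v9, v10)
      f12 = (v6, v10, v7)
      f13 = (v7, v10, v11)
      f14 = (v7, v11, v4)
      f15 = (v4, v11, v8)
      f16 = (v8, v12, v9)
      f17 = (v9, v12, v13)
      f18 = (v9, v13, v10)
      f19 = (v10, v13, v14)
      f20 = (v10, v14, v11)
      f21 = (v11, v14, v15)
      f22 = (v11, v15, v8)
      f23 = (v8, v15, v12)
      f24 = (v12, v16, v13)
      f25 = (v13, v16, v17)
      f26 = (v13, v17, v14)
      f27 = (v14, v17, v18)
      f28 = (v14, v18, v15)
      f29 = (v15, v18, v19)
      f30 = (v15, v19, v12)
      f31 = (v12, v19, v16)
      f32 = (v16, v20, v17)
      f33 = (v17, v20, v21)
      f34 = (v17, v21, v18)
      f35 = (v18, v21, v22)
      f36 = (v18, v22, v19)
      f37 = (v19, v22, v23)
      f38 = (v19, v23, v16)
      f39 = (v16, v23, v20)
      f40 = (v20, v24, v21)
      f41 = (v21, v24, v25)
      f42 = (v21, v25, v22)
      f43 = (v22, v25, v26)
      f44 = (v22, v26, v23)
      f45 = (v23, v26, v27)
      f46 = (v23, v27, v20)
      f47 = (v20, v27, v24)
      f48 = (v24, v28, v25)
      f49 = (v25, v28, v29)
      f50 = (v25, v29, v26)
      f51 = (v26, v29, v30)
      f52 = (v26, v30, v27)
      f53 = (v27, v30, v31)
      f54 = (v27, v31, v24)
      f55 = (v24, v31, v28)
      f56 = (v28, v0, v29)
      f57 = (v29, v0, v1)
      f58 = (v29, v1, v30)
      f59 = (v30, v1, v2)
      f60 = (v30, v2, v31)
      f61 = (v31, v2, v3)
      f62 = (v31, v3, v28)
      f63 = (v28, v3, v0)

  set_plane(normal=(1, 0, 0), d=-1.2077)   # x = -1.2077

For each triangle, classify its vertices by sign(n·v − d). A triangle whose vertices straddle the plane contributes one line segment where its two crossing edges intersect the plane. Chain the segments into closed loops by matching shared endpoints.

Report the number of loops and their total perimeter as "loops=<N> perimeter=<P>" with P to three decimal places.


Straddling triangles (20 of 64):
  (v8,v12,v9) [+-+] → (-1.2077, 1.71978, 0)–(-1.2077, 1.62059, 0.0991865)  len=0.1403
  (v9,v12,v13) [+--] → (-1.2077, 1.62059, 0.0991865)–(-1.2077, 1.28973, 0.43)  len=0.4679
  (v9,v13,v10) [+-+] → (-1.2077, 1.28973, 0.43)–(-1.2077, 1.27002, 0.410295)  len=0.0279
  (v10,v13,v14) [+-+] → (-1.2077, 1.27002, 0.410295)–(-1.2077, 1.2077, 0.347961)  len=0.0881
  (v11,v14,v15) [++-] → (-1.2077, 1.2077, -0.347961)–(-1.2077, 1.28973, -0.43)  len=0.1160
  (v11,v15,v8) [+-+] → (-1.2077, 1.28973, -0.43)–(-1.2077, 1.30943, -0.410295)  len=0.0279
  (v8,v15,v12) [+--] → (-1.2077, 1.30943, -0.410295)–(-1.2077, 1.71978, 0)  len=0.5803
  (v13,v17,v14) [--+] → (-1.2077, 0.676081, 0.127707)–(-1.2077, 1.2077, 0.347961)  len=0.5754
  (v14,v17,v18) [+--] → (-1.2077, 0.676081, 0.127707)–(-1.2077, 0.36773, 0)  len=0.3338
  (v14,v18,v15) [+--] → (-1.2077, 0.36773, 0)–(-1.2077, 1.2077, -0.347961)  len=0.9092
  (v18,v21,v22) [--+] → (-1.2077, -1.2077, 0.347961)–(-1.2077, -0.36773, 0)  len=0.9092
  (v18,v22,v19) [-+-] → (-1.2077, -0.36773, 0)–(-1.2077, -0.676081, -0.127707)  len=0.3338
  (v19,v22,v23) [-+-] → (-1.2077, -0.676081, -0.127707)–(-1.2077, -1.2077, -0.347961)  len=0.5754
  (v20,v24,v21) [-+-] → (-1.2077, -1.71978, 0)–(-1.2077, -1.30943, 0.410295)  len=0.5803
  (v21,v24,v25) [-++] → (-1.2077, -1.30943, 0.410295)–(-1.2077, -1.28973, 0.43)  len=0.0279
  (v21,v25,v22) [-++] → (-1.2077, -1.28973, 0.43)–(-1.2077, -1.2077, 0.347961)  len=0.1160
  (v22,v26,v23) [++-] → (-1.2077, -1.27002, -0.410295)–(-1.2077, -1.2077, -0.347961)  len=0.0881
  (v23,v26,v27) [-++] → (-1.2077, -1.27002, -0.410295)–(-1.2077, -1.28973, -0.43)  len=0.0279
  (v23,v27,v20) [-+-] → (-1.2077, -1.28973, -0.43)–(-1.2077, -1.62059, -0.0991865)  len=0.4679
  (v20,v27,v24) [-++] → (-1.2077, -1.62059, -0.0991865)–(-1.2077, -1.71978, 0)  len=0.1403

Chained into 2 loop(s):
  loop 1: 10 segments, perimeter = 3.2667
  loop 2: 10 segments, perimeter = 3.2667
Total perimeter = 6.533

loops=2 perimeter=6.533


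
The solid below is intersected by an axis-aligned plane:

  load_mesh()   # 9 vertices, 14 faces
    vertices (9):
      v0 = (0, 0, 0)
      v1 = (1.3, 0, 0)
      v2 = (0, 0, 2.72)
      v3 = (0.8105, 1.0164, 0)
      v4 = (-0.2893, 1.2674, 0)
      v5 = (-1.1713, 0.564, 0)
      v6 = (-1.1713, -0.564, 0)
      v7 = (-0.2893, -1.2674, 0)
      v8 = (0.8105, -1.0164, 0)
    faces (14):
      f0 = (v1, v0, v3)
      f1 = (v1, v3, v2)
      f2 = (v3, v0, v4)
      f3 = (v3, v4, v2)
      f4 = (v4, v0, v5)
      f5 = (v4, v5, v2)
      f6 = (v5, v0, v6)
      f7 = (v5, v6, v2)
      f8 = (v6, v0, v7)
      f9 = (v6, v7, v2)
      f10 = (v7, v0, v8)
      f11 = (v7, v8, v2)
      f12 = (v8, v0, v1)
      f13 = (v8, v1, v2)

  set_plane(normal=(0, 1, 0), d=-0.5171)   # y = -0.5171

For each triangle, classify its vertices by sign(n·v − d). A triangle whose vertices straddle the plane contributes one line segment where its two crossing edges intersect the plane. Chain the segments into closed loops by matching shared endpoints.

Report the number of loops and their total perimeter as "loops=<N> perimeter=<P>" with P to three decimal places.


loops=1 perimeter=6.229

Straddling triangles (8 of 14):
  (v5,v0,v6) [++-] → (-1.0739, -0.5171, 0)–(-1.1713, -0.5171, 0)  len=0.0974
  (v5,v6,v2) [+-+] → (-1.1713, -0.5171, 0)–(-1.0739, -0.5171, 0.226184)  len=0.2463
  (v6,v0,v7) [-+-] → (-1.0739, -0.5171, 0)–(-0.118035, -0.5171, 0)  len=0.9559
  (v6,v7,v2) [--+] → (-0.118035, -0.5171, 1.61024)–(-1.0739, -0.5171, 0.226184)  len=1.6820
  (v7,v0,v8) [-+-] → (-0.118035, -0.5171, 0)–(0.412347, -0.5171, 0)  len=0.5304
  (v7,v8,v2) [--+] → (0.412347, -0.5171, 1.33618)–(-0.118035, -0.5171, 1.61024)  len=0.5970
  (v8,v0,v1) [-++] → (0.412347, -0.5171, 0)–(1.05096, -0.5171, 0)  len=0.6386
  (v8,v1,v2) [-++] → (1.05096, -0.5171, 0)–(0.412347, -0.5171, 1.33618)  len=1.4810

Chained into 1 loop(s):
  loop 1: 8 segments, perimeter = 6.2285
Total perimeter = 6.229


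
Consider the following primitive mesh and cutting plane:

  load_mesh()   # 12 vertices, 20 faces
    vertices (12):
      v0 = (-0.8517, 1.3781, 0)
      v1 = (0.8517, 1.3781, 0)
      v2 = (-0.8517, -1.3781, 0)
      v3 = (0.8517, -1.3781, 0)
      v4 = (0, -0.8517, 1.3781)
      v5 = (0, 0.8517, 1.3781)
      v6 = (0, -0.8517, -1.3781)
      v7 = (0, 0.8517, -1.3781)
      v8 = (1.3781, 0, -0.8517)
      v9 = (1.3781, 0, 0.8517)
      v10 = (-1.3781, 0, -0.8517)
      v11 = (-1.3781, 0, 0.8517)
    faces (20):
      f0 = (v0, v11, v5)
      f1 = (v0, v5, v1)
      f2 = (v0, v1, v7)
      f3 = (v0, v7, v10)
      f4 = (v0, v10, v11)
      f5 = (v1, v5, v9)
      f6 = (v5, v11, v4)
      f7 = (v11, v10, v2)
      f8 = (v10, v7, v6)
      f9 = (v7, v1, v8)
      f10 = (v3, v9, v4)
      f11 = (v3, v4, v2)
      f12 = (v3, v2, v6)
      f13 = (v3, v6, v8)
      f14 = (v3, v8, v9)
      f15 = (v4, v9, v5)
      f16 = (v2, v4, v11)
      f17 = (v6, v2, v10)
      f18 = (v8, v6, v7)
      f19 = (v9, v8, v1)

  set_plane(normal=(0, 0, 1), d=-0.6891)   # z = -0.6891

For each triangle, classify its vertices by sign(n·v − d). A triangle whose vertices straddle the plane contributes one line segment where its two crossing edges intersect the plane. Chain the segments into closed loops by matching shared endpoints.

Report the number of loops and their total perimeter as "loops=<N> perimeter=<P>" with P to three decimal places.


Straddling triangles (10 of 20):
  (v0,v1,v7) [++-] → (0.425819, 1.11488, -0.6891)–(-0.425819, 1.11488, -0.6891)  len=0.8516
  (v0,v7,v10) [+--] → (-0.425819, 1.11488, -0.6891)–(-1.2776, 0.263096, -0.6891)  len=1.2046
  (v0,v10,v11) [+-+] → (-1.2776, 0.263096, -0.6891)–(-1.3781, 0, -0.6891)  len=0.2816
  (v11,v10,v2) [+-+] → (-1.3781, 0, -0.6891)–(-1.2776, -0.263096, -0.6891)  len=0.2816
  (v7,v1,v8) [-+-] → (0.425819, 1.11488, -0.6891)–(1.2776, 0.263096, -0.6891)  len=1.2046
  (v3,v2,v6) [++-] → (-0.425819, -1.11488, -0.6891)–(0.425819, -1.11488, -0.6891)  len=0.8516
  (v3,v6,v8) [+--] → (0.425819, -1.11488, -0.6891)–(1.2776, -0.263096, -0.6891)  len=1.2046
  (v3,v8,v9) [+-+] → (1.2776, -0.263096, -0.6891)–(1.3781, 0, -0.6891)  len=0.2816
  (v6,v2,v10) [-+-] → (-0.425819, -1.11488, -0.6891)–(-1.2776, -0.263096, -0.6891)  len=1.2046
  (v9,v8,v1) [+-+] → (1.3781, 0, -0.6891)–(1.2776, 0.263096, -0.6891)  len=0.2816

Chained into 1 loop(s):
  loop 1: 10 segments, perimeter = 7.6482
Total perimeter = 7.648

loops=1 perimeter=7.648


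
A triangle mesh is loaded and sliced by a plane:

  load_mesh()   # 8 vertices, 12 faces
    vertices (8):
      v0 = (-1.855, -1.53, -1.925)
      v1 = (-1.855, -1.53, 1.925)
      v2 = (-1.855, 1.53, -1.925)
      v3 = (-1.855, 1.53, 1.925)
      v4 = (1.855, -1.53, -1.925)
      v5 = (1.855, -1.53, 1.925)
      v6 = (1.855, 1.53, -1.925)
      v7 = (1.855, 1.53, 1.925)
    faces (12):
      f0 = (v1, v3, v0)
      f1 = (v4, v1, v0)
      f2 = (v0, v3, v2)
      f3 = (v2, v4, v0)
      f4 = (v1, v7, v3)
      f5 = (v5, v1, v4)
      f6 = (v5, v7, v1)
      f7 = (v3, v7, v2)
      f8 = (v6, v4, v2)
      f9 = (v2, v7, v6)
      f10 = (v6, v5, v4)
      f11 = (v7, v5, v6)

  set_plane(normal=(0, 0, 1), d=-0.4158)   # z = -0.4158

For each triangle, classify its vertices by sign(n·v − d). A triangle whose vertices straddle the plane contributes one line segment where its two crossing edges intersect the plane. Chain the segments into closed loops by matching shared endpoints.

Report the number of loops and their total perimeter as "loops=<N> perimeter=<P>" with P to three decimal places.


Straddling triangles (8 of 12):
  (v1,v3,v0) [++-] → (-1.855, -0.33048, -0.4158)–(-1.855, -1.53, -0.4158)  len=1.1995
  (v4,v1,v0) [-+-] → (0.40068, -1.53, -0.4158)–(-1.855, -1.53, -0.4158)  len=2.2557
  (v0,v3,v2) [-+-] → (-1.855, -0.33048, -0.4158)–(-1.855, 1.53, -0.4158)  len=1.8605
  (v5,v1,v4) [++-] → (0.40068, -1.53, -0.4158)–(1.855, -1.53, -0.4158)  len=1.4543
  (v3,v7,v2) [++-] → (-0.40068, 1.53, -0.4158)–(-1.855, 1.53, -0.4158)  len=1.4543
  (v2,v7,v6) [-+-] → (-0.40068, 1.53, -0.4158)–(1.855, 1.53, -0.4158)  len=2.2557
  (v6,v5,v4) [-+-] → (1.855, 0.33048, -0.4158)–(1.855, -1.53, -0.4158)  len=1.8605
  (v7,v5,v6) [++-] → (1.855, 0.33048, -0.4158)–(1.855, 1.53, -0.4158)  len=1.1995

Chained into 1 loop(s):
  loop 1: 8 segments, perimeter = 13.5400
Total perimeter = 13.540

loops=1 perimeter=13.540


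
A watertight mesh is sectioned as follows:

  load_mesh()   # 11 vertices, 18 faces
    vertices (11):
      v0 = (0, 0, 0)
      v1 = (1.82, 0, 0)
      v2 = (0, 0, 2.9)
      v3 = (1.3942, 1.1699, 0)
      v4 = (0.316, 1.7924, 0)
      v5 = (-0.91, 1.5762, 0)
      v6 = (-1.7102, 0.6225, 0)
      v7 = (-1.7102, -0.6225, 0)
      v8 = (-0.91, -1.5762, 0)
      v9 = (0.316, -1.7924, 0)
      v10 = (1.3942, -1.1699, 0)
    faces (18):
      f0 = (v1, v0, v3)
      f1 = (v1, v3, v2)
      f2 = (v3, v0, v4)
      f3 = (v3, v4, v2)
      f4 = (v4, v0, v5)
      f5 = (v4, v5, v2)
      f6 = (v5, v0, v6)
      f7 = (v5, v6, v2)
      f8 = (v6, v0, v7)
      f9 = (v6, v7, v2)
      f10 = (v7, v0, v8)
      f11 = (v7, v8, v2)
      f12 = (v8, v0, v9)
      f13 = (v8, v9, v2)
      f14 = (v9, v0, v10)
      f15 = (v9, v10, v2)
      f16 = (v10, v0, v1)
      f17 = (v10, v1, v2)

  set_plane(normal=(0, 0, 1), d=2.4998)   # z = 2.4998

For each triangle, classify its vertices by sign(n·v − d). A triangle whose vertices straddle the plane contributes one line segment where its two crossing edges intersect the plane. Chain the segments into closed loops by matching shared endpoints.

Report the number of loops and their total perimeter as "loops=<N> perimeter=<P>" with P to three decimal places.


Straddling triangles (9 of 18):
  (v1,v3,v2) [--+] → (0.1924, 0.161446, 2.4998)–(0.25116, 0, 2.4998)  len=0.1718
  (v3,v4,v2) [--+] → (0.043608, 0.247351, 2.4998)–(0.1924, 0.161446, 2.4998)  len=0.1718
  (v4,v5,v2) [--+] → (-0.12558, 0.217516, 2.4998)–(0.043608, 0.247351, 2.4998)  len=0.1718
  (v5,v6,v2) [--+] → (-0.236008, 0.085905, 2.4998)–(-0.12558, 0.217516, 2.4998)  len=0.1718
  (v6,v7,v2) [--+] → (-0.236008, -0.085905, 2.4998)–(-0.236008, 0.085905, 2.4998)  len=0.1718
  (v7,v8,v2) [--+] → (-0.12558, -0.217516, 2.4998)–(-0.236008, -0.085905, 2.4998)  len=0.1718
  (v8,v9,v2) [--+] → (0.043608, -0.247351, 2.4998)–(-0.12558, -0.217516, 2.4998)  len=0.1718
  (v9,v10,v2) [--+] → (0.1924, -0.161446, 2.4998)–(0.043608, -0.247351, 2.4998)  len=0.1718
  (v10,v1,v2) [--+] → (0.25116, 0, 2.4998)–(0.1924, -0.161446, 2.4998)  len=0.1718

Chained into 1 loop(s):
  loop 1: 9 segments, perimeter = 1.5462
Total perimeter = 1.546

loops=1 perimeter=1.546


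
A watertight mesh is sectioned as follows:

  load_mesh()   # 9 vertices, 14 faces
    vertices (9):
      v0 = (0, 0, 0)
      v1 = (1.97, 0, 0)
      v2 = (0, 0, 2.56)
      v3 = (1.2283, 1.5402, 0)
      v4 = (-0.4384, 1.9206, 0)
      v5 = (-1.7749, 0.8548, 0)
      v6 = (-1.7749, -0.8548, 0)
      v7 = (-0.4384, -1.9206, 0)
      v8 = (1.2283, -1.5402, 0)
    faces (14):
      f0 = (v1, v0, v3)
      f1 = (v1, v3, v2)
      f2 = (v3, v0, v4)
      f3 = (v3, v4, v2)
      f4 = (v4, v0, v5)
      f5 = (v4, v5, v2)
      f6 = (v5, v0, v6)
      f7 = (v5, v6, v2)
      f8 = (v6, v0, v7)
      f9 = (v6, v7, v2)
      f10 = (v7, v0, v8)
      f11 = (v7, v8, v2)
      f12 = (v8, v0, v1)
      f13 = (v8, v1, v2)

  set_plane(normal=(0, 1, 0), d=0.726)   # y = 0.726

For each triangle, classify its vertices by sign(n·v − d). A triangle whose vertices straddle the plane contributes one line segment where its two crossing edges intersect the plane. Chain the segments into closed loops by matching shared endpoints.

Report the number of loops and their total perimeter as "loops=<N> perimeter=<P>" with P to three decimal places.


loops=1 perimeter=8.159

Straddling triangles (8 of 14):
  (v1,v0,v3) [--+] → (0.578981, 0.726, 0)–(1.62039, 0.726, 0)  len=1.0414
  (v1,v3,v2) [-+-] → (1.62039, 0.726, 0)–(0.578981, 0.726, 1.3533)  len=1.7076
  (v3,v0,v4) [+-+] → (0.578981, 0.726, 0)–(-0.165718, 0.726, 0)  len=0.7447
  (v3,v4,v2) [++-] → (-0.165718, 0.726, 1.5923)–(0.578981, 0.726, 1.3533)  len=0.7821
  (v4,v0,v5) [+-+] → (-0.165718, 0.726, 0)–(-1.50746, 0.726, 0)  len=1.3417
  (v4,v5,v2) [++-] → (-1.50746, 0.726, 0.385737)–(-0.165718, 0.726, 1.5923)  len=1.8045
  (v5,v0,v6) [+--] → (-1.50746, 0.726, 0)–(-1.7749, 0.726, 0)  len=0.2674
  (v5,v6,v2) [+--] → (-1.7749, 0.726, 0)–(-1.50746, 0.726, 0.385737)  len=0.4694

Chained into 1 loop(s):
  loop 1: 8 segments, perimeter = 8.1589
Total perimeter = 8.159


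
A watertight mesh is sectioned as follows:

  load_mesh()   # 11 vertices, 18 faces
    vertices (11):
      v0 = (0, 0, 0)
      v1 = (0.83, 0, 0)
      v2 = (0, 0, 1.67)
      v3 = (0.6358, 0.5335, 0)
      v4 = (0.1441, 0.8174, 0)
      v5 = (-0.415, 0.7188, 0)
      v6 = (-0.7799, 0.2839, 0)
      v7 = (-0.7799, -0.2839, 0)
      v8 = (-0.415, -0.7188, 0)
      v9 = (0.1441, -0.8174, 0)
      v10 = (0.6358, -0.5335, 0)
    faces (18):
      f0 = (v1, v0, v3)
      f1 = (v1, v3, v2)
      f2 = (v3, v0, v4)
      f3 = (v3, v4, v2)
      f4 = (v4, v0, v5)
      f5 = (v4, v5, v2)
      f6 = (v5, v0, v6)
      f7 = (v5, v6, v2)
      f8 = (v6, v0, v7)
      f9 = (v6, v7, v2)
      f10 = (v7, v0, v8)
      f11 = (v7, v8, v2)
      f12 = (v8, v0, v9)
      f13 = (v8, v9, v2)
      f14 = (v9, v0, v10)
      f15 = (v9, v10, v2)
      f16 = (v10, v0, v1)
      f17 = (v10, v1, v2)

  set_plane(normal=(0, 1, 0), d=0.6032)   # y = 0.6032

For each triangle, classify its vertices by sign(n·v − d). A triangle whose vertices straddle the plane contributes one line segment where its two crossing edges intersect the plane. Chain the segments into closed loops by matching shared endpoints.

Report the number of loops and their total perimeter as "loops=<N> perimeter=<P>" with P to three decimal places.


loops=1 perimeter=2.425

Straddling triangles (6 of 18):
  (v3,v0,v4) [--+] → (0.106339, 0.6032, 0)–(0.515083, 0.6032, 0)  len=0.4087
  (v3,v4,v2) [-+-] → (0.515083, 0.6032, 0)–(0.106339, 0.6032, 0.437624)  len=0.5988
  (v4,v0,v5) [+-+] → (0.106339, 0.6032, 0)–(-0.348258, 0.6032, 0)  len=0.4546
  (v4,v5,v2) [++-] → (-0.348258, 0.6032, 0.268575)–(0.106339, 0.6032, 0.437624)  len=0.4850
  (v5,v0,v6) [+--] → (-0.348258, 0.6032, 0)–(-0.511993, 0.6032, 0)  len=0.1637
  (v5,v6,v2) [+--] → (-0.511993, 0.6032, 0)–(-0.348258, 0.6032, 0.268575)  len=0.3146

Chained into 1 loop(s):
  loop 1: 6 segments, perimeter = 2.4255
Total perimeter = 2.425


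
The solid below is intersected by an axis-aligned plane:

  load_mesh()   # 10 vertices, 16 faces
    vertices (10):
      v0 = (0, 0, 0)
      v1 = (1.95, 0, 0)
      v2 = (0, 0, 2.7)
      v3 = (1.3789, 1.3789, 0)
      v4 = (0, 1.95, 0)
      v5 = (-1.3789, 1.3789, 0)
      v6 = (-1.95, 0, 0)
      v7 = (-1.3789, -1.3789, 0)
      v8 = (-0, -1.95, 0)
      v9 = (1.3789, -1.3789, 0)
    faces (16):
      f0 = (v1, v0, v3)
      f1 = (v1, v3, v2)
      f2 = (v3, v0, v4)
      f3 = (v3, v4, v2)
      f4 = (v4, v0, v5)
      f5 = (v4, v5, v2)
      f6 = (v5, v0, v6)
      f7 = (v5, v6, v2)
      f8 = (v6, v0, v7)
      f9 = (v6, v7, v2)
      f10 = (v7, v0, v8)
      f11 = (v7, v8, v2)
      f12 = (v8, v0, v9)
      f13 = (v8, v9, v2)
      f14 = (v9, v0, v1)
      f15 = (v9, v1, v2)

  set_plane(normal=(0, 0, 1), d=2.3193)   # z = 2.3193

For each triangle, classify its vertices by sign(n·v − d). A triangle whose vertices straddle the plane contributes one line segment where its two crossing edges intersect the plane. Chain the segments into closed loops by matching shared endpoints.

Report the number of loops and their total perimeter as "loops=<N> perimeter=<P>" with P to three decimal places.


Straddling triangles (8 of 16):
  (v1,v3,v2) [--+] → (0.194425, 0.194425, 2.3193)–(0.27495, 0, 2.3193)  len=0.2104
  (v3,v4,v2) [--+] → (0, 0.27495, 2.3193)–(0.194425, 0.194425, 2.3193)  len=0.2104
  (v4,v5,v2) [--+] → (-0.194425, 0.194425, 2.3193)–(0, 0.27495, 2.3193)  len=0.2104
  (v5,v6,v2) [--+] → (-0.27495, 0, 2.3193)–(-0.194425, 0.194425, 2.3193)  len=0.2104
  (v6,v7,v2) [--+] → (-0.194425, -0.194425, 2.3193)–(-0.27495, 0, 2.3193)  len=0.2104
  (v7,v8,v2) [--+] → (0, -0.27495, 2.3193)–(-0.194425, -0.194425, 2.3193)  len=0.2104
  (v8,v9,v2) [--+] → (0.194425, -0.194425, 2.3193)–(0, -0.27495, 2.3193)  len=0.2104
  (v9,v1,v2) [--+] → (0.27495, 0, 2.3193)–(0.194425, -0.194425, 2.3193)  len=0.2104

Chained into 1 loop(s):
  loop 1: 8 segments, perimeter = 1.6835
Total perimeter = 1.684

loops=1 perimeter=1.684


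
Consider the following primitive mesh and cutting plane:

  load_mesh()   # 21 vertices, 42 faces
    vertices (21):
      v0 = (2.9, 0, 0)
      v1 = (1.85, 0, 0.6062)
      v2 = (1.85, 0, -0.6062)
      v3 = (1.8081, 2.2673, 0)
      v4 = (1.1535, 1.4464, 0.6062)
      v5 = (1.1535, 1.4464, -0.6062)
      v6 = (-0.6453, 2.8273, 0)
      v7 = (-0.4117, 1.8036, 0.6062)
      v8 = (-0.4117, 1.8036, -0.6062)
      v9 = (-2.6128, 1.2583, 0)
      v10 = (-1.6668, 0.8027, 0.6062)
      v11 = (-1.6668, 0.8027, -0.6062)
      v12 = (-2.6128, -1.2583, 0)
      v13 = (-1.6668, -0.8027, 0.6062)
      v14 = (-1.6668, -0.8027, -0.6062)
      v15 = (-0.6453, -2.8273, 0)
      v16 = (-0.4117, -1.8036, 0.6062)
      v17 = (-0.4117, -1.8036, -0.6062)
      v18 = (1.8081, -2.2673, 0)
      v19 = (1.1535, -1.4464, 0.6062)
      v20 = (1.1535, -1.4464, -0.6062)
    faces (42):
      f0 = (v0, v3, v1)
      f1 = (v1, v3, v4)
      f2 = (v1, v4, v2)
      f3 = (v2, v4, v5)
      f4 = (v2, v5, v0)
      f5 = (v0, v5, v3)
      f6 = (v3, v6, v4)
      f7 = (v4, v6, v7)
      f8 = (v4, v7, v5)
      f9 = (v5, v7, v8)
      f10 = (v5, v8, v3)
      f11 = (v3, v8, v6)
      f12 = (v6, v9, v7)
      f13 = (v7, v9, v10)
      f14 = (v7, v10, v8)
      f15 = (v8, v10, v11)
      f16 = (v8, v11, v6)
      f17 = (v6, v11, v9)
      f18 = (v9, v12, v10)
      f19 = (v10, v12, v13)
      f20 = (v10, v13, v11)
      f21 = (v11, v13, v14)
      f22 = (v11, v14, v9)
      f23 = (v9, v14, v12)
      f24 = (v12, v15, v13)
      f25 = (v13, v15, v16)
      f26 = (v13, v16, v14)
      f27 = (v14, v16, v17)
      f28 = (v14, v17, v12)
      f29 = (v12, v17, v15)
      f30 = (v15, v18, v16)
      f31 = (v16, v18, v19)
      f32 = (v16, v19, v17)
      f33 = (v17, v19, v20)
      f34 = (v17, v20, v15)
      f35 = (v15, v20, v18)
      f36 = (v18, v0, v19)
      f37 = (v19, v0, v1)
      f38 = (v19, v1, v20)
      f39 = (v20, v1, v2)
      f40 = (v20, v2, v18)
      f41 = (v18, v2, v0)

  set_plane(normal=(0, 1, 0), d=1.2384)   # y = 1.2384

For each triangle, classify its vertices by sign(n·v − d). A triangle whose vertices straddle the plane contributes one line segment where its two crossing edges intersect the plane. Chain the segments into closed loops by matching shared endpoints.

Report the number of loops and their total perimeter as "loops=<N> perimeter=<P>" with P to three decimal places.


Straddling triangles (14 of 42):
  (v0,v3,v1) [-+-] → (2.3036, 1.2384, 0)–(1.82711, 1.2384, 0.275093)  len=0.5502
  (v1,v3,v4) [-++] → (1.82711, 1.2384, 0.275093)–(1.25366, 1.2384, 0.6062)  len=0.6622
  (v1,v4,v2) [-+-] → (1.25366, 1.2384, 0.6062)–(1.25366, 1.2384, 0.43185)  len=0.1743
  (v2,v4,v5) [-++] → (1.25366, 1.2384, 0.43185)–(1.25366, 1.2384, -0.6062)  len=1.0381
  (v2,v5,v0) [-+-] → (1.25366, 1.2384, -0.6062)–(1.40466, 1.2384, -0.519025)  len=0.1744
  (v0,v5,v3) [-++] → (1.40466, 1.2384, -0.519025)–(2.3036, 1.2384, 0)  len=1.0380
  (v7,v9,v10) [++-] → (-2.57148, 1.2384, 0.026478)–(-1.12044, 1.2384, 0.6062)  len=1.5626
  (v7,v10,v8) [+-+] → (-1.12044, 1.2384, 0.6062)–(-1.12044, 1.2384, 0.0784323)  len=0.5278
  (v8,v10,v11) [+--] → (-1.12044, 1.2384, 0.0784323)–(-1.12044, 1.2384, -0.6062)  len=0.6846
  (v8,v11,v6) [+-+] → (-1.12044, 1.2384, -0.6062)–(-1.44697, 1.2384, -0.475744)  len=0.3516
  (v6,v11,v9) [+-+] → (-1.44697, 1.2384, -0.475744)–(-2.57148, 1.2384, -0.026478)  len=1.2109
  (v9,v12,v10) [+--] → (-2.6128, 1.2384, 0)–(-2.57148, 1.2384, 0.026478)  len=0.0491
  (v11,v14,v9) [--+] → (-2.60367, 1.2384, -0.00585317)–(-2.57148, 1.2384, -0.026478)  len=0.0382
  (v9,v14,v12) [+--] → (-2.60367, 1.2384, -0.00585317)–(-2.6128, 1.2384, 0)  len=0.0108

Chained into 2 loop(s):
  loop 1: 6 segments, perimeter = 3.6372
  loop 2: 8 segments, perimeter = 4.4357
Total perimeter = 8.073

loops=2 perimeter=8.073


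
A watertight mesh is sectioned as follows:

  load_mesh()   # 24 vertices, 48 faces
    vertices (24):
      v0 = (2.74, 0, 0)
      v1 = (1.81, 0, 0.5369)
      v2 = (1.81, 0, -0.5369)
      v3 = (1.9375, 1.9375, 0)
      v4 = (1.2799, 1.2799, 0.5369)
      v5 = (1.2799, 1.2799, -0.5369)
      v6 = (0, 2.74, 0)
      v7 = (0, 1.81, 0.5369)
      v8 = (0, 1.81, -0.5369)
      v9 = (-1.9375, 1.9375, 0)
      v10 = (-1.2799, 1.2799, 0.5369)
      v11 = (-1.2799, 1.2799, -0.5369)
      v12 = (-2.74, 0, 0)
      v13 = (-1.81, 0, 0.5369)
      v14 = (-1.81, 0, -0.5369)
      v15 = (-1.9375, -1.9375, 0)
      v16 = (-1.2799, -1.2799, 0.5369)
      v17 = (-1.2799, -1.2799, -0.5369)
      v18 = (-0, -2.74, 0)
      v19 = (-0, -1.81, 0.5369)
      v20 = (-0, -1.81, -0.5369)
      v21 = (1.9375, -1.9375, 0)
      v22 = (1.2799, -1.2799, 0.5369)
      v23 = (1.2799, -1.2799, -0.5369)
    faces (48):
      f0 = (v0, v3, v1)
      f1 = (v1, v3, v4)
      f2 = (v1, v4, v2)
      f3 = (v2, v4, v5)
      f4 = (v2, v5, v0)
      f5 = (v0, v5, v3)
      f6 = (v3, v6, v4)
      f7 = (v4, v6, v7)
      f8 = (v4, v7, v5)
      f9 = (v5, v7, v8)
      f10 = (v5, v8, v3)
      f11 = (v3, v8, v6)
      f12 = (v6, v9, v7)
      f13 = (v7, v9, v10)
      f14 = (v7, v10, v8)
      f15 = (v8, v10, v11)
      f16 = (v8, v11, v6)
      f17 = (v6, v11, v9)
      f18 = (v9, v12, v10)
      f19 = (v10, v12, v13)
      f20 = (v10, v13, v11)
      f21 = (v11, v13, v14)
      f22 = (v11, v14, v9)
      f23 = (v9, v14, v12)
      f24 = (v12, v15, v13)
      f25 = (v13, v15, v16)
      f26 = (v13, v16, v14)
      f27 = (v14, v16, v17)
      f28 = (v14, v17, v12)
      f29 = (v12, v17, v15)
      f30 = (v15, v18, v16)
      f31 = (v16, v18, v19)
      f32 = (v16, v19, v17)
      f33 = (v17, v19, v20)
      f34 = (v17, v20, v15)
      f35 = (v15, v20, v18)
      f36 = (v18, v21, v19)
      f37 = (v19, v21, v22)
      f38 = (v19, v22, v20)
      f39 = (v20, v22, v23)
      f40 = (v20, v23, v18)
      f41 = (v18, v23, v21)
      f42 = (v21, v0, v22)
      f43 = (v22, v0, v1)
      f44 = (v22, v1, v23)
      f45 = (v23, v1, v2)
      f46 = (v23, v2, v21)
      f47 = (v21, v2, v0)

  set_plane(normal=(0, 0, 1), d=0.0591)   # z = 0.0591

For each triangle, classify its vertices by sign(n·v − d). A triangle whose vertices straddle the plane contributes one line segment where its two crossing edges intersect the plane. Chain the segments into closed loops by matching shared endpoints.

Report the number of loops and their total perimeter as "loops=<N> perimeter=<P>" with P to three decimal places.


Straddling triangles (32 of 48):
  (v0,v3,v1) [--+] → (1.92347, 1.72423, 0.0591)–(2.63763, 0, 0.0591)  len=1.8663
  (v1,v3,v4) [+-+] → (1.92347, 1.72423, 0.0591)–(1.86511, 1.86511, 0.0591)  len=0.1525
  (v1,v4,v2) [++-] → (1.51577, 0.710393, 0.0591)–(1.81, 0, 0.0591)  len=0.7689
  (v2,v4,v5) [-+-] → (1.51577, 0.710393, 0.0591)–(1.2799, 1.2799, 0.0591)  len=0.6164
  (v3,v6,v4) [--+] → (0.140887, 2.57928, 0.0591)–(1.86511, 1.86511, 0.0591)  len=1.8663
  (v4,v6,v7) [+-+] → (0.140887, 2.57928, 0.0591)–(0, 2.63763, 0.0591)  len=0.1525
  (v4,v7,v5) [++-] → (0.569507, 1.57413, 0.0591)–(1.2799, 1.2799, 0.0591)  len=0.7689
  (v5,v7,v8) [-+-] → (0.569507, 1.57413, 0.0591)–(0, 1.81, 0.0591)  len=0.6164
  (v6,v9,v7) [--+] → (-1.72423, 1.92347, 0.0591)–(0, 2.63763, 0.0591)  len=1.8663
  (v7,v9,v10) [+-+] → (-1.72423, 1.92347, 0.0591)–(-1.86511, 1.86511, 0.0591)  len=0.1525
  (v7,v10,v8) [++-] → (-0.710393, 1.51577, 0.0591)–(0, 1.81, 0.0591)  len=0.7689
  (v8,v10,v11) [-+-] → (-0.710393, 1.51577, 0.0591)–(-1.2799, 1.2799, 0.0591)  len=0.6164
  (v9,v12,v10) [--+] → (-2.57928, 0.140887, 0.0591)–(-1.86511, 1.86511, 0.0591)  len=1.8663
  (v10,v12,v13) [+-+] → (-2.57928, 0.140887, 0.0591)–(-2.63763, 0, 0.0591)  len=0.1525
  (v10,v13,v11) [++-] → (-1.57413, 0.569507, 0.0591)–(-1.2799, 1.2799, 0.0591)  len=0.7689
  (v11,v13,v14) [-+-] → (-1.57413, 0.569507, 0.0591)–(-1.81, 0, 0.0591)  len=0.6164
  (v12,v15,v13) [--+] → (-1.92347, -1.72423, 0.0591)–(-2.63763, 0, 0.0591)  len=1.8663
  (v13,v15,v16) [+-+] → (-1.92347, -1.72423, 0.0591)–(-1.86511, -1.86511, 0.0591)  len=0.1525
  (v13,v16,v14) [++-] → (-1.51577, -0.710393, 0.0591)–(-1.81, 0, 0.0591)  len=0.7689
  (v14,v16,v17) [-+-] → (-1.51577, -0.710393, 0.0591)–(-1.2799, -1.2799, 0.0591)  len=0.6164
  (v15,v18,v16) [--+] → (-0.140887, -2.57928, 0.0591)–(-1.86511, -1.86511, 0.0591)  len=1.8663
  (v16,v18,v19) [+-+] → (-0.140887, -2.57928, 0.0591)–(0, -2.63763, 0.0591)  len=0.1525
  (v16,v19,v17) [++-] → (-0.569507, -1.57413, 0.0591)–(-1.2799, -1.2799, 0.0591)  len=0.7689
  (v17,v19,v20) [-+-] → (-0.569507, -1.57413, 0.0591)–(0, -1.81, 0.0591)  len=0.6164
  (v18,v21,v19) [--+] → (1.72423, -1.92347, 0.0591)–(0, -2.63763, 0.0591)  len=1.8663
  (v19,v21,v22) [+-+] → (1.72423, -1.92347, 0.0591)–(1.86511, -1.86511, 0.0591)  len=0.1525
  (v19,v22,v20) [++-] → (0.710393, -1.51577, 0.0591)–(0, -1.81, 0.0591)  len=0.7689
  (v20,v22,v23) [-+-] → (0.710393, -1.51577, 0.0591)–(1.2799, -1.2799, 0.0591)  len=0.6164
  (v21,v0,v22) [--+] → (2.57928, -0.140887, 0.0591)–(1.86511, -1.86511, 0.0591)  len=1.8663
  (v22,v0,v1) [+-+] → (2.57928, -0.140887, 0.0591)–(2.63763, 0, 0.0591)  len=0.1525
  (v22,v1,v23) [++-] → (1.57413, -0.569507, 0.0591)–(1.2799, -1.2799, 0.0591)  len=0.7689
  (v23,v1,v2) [-+-] → (1.57413, -0.569507, 0.0591)–(1.81, 0, 0.0591)  len=0.6164

Chained into 2 loop(s):
  loop 1: 16 segments, perimeter = 16.1502
  loop 2: 16 segments, perimeter = 11.0827
Total perimeter = 27.233

loops=2 perimeter=27.233


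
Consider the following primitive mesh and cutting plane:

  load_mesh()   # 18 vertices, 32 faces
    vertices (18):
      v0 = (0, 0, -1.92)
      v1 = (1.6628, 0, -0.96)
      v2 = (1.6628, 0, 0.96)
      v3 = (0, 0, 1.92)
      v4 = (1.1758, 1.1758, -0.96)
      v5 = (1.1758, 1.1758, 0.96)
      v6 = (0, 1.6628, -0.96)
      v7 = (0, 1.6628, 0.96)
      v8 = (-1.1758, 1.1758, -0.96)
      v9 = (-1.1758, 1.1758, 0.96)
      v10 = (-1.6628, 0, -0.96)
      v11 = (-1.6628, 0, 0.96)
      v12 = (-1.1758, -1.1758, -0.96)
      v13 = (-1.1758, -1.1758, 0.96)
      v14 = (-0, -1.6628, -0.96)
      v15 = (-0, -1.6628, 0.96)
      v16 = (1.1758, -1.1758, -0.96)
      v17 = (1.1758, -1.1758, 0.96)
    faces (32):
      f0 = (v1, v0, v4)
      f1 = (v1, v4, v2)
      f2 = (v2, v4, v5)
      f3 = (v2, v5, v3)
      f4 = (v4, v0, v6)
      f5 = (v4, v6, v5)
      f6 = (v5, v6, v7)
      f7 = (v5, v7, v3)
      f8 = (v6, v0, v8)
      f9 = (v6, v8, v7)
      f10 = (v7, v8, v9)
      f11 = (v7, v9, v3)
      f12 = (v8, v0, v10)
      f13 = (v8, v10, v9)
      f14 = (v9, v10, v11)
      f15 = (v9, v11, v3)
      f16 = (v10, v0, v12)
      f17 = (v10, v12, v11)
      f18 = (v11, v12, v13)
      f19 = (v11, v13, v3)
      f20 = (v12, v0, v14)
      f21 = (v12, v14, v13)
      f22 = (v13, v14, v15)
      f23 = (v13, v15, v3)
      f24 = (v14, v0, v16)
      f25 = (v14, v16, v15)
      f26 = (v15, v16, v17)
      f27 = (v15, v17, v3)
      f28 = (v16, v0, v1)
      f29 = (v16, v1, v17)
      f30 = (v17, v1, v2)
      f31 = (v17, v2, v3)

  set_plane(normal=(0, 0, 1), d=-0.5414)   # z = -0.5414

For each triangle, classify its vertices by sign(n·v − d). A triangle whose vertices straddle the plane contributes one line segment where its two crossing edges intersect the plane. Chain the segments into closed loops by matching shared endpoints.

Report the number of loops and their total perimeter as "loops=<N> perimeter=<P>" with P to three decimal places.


loops=1 perimeter=10.181

Straddling triangles (16 of 32):
  (v1,v4,v2) [--+] → (1.28198, 0.919451, -0.5414)–(1.6628, 0, -0.5414)  len=0.9952
  (v2,v4,v5) [+-+] → (1.28198, 0.919451, -0.5414)–(1.1758, 1.1758, -0.5414)  len=0.2775
  (v4,v6,v5) [--+] → (0.256349, 1.55662, -0.5414)–(1.1758, 1.1758, -0.5414)  len=0.9952
  (v5,v6,v7) [+-+] → (0.256349, 1.55662, -0.5414)–(0, 1.6628, -0.5414)  len=0.2775
  (v6,v8,v7) [--+] → (-0.919451, 1.28198, -0.5414)–(0, 1.6628, -0.5414)  len=0.9952
  (v7,v8,v9) [+-+] → (-0.919451, 1.28198, -0.5414)–(-1.1758, 1.1758, -0.5414)  len=0.2775
  (v8,v10,v9) [--+] → (-1.55662, 0.256349, -0.5414)–(-1.1758, 1.1758, -0.5414)  len=0.9952
  (v9,v10,v11) [+-+] → (-1.55662, 0.256349, -0.5414)–(-1.6628, 0, -0.5414)  len=0.2775
  (v10,v12,v11) [--+] → (-1.28198, -0.919451, -0.5414)–(-1.6628, 0, -0.5414)  len=0.9952
  (v11,v12,v13) [+-+] → (-1.28198, -0.919451, -0.5414)–(-1.1758, -1.1758, -0.5414)  len=0.2775
  (v12,v14,v13) [--+] → (-0.256349, -1.55662, -0.5414)–(-1.1758, -1.1758, -0.5414)  len=0.9952
  (v13,v14,v15) [+-+] → (-0.256349, -1.55662, -0.5414)–(0, -1.6628, -0.5414)  len=0.2775
  (v14,v16,v15) [--+] → (0.919451, -1.28198, -0.5414)–(0, -1.6628, -0.5414)  len=0.9952
  (v15,v16,v17) [+-+] → (0.919451, -1.28198, -0.5414)–(1.1758, -1.1758, -0.5414)  len=0.2775
  (v16,v1,v17) [--+] → (1.55662, -0.256349, -0.5414)–(1.1758, -1.1758, -0.5414)  len=0.9952
  (v17,v1,v2) [+-+] → (1.55662, -0.256349, -0.5414)–(1.6628, 0, -0.5414)  len=0.2775

Chained into 1 loop(s):
  loop 1: 16 segments, perimeter = 10.1813
Total perimeter = 10.181
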